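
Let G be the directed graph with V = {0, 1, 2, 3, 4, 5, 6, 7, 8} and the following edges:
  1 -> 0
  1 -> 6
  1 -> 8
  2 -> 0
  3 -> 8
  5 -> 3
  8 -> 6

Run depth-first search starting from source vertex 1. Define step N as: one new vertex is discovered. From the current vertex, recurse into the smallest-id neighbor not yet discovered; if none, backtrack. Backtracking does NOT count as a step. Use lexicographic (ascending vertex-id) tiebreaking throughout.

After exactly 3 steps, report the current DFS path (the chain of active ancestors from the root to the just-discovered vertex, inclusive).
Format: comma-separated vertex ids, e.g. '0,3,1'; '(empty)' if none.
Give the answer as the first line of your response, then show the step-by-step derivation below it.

1,6

step 1: discover 1; path=1; order=1
step 2: discover 0; path=1>0; order=1,0
step 3: discover 6; path=1>6; order=1,0,6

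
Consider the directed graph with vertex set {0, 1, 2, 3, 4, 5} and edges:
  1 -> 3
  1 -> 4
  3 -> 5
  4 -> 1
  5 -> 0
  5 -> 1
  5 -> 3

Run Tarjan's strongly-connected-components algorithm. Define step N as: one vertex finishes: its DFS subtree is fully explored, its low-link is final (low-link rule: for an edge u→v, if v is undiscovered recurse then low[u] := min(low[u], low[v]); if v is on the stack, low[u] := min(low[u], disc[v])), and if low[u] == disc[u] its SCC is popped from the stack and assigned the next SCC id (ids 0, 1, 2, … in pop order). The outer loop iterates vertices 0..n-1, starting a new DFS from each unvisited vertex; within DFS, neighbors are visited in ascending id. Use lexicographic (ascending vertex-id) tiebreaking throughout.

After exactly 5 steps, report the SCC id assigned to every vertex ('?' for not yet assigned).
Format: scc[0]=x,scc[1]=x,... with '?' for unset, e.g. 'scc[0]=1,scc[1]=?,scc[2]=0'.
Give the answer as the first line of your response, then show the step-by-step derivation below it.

scc[0]=0,scc[1]=1,scc[2]=?,scc[3]=1,scc[4]=1,scc[5]=1

step 1: low=(low[0]=0,low[1]=?,low[2]=?,low[3]=?,low[4]=?,low[5]=?); scc=(scc[0]=0,scc[1]=?,scc[2]=?,scc[3]=?,scc[4]=?,scc[5]=?)
step 2: low=(low[0]=0,low[1]=1,low[2]=?,low[3]=2,low[4]=?,low[5]=1); scc=(scc[0]=0,scc[1]=?,scc[2]=?,scc[3]=?,scc[4]=?,scc[5]=?)
step 3: low=(low[0]=0,low[1]=1,low[2]=?,low[3]=1,low[4]=?,low[5]=1); scc=(scc[0]=0,scc[1]=?,scc[2]=?,scc[3]=?,scc[4]=?,scc[5]=?)
step 4: low=(low[0]=0,low[1]=1,low[2]=?,low[3]=1,low[4]=1,low[5]=1); scc=(scc[0]=0,scc[1]=?,scc[2]=?,scc[3]=?,scc[4]=?,scc[5]=?)
step 5: low=(low[0]=0,low[1]=1,low[2]=?,low[3]=1,low[4]=1,low[5]=1); scc=(scc[0]=0,scc[1]=1,scc[2]=?,scc[3]=1,scc[4]=1,scc[5]=1)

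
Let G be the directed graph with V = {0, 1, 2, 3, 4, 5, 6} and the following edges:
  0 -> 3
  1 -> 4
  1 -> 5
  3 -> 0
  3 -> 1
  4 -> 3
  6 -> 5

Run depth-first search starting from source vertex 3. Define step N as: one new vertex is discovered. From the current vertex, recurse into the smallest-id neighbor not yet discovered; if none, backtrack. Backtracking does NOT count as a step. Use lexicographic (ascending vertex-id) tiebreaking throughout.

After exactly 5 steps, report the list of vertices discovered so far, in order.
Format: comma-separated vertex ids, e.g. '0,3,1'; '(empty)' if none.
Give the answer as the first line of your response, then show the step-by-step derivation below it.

3,0,1,4,5

step 1: discover 3; path=3; order=3
step 2: discover 0; path=3>0; order=3,0
step 3: discover 1; path=3>1; order=3,0,1
step 4: discover 4; path=3>1>4; order=3,0,1,4
step 5: discover 5; path=3>1>5; order=3,0,1,4,5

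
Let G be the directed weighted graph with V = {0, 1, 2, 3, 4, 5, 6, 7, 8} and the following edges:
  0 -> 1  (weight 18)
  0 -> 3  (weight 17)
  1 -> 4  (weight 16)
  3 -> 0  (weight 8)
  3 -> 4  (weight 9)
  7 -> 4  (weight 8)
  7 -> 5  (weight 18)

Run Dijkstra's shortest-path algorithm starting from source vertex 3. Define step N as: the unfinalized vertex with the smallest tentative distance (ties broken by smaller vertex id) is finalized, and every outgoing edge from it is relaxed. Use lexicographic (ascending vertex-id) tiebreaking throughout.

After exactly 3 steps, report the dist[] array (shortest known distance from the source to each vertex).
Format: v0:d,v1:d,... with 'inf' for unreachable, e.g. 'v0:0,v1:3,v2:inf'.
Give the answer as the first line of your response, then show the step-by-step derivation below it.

v0:8,v1:26,v2:inf,v3:0,v4:9,v5:inf,v6:inf,v7:inf,v8:inf

step 1: dist = v0:8,v1:inf,v2:inf,v3:0,v4:9,v5:inf,v6:inf,v7:inf,v8:inf
step 2: dist = v0:8,v1:26,v2:inf,v3:0,v4:9,v5:inf,v6:inf,v7:inf,v8:inf
step 3: dist = v0:8,v1:26,v2:inf,v3:0,v4:9,v5:inf,v6:inf,v7:inf,v8:inf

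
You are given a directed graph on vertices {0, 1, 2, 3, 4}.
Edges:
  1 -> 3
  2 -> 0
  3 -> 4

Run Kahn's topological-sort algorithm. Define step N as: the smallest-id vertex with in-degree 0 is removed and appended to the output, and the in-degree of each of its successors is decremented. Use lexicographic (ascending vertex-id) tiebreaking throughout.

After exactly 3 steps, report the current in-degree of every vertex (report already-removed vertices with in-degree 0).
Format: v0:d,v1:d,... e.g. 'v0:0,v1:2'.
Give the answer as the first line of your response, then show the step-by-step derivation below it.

v0:0,v1:0,v2:0,v3:0,v4:1

step 1: output 1; order=[1]; indeg=(1,0,0,0,1)
step 2: output 2; order=[1,2]; indeg=(0,0,0,0,1)
step 3: output 0; order=[1,2,0]; indeg=(0,0,0,0,1)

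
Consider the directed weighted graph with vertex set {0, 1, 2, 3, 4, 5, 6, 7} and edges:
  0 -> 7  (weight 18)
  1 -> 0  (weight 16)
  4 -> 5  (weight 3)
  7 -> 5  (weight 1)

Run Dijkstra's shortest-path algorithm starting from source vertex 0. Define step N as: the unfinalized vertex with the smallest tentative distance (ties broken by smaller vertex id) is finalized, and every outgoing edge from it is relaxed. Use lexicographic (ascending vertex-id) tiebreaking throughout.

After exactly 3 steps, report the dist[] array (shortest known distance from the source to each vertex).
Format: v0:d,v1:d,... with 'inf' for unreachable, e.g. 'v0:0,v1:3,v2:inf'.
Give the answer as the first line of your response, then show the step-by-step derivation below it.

v0:0,v1:inf,v2:inf,v3:inf,v4:inf,v5:19,v6:inf,v7:18

step 1: dist = v0:0,v1:inf,v2:inf,v3:inf,v4:inf,v5:inf,v6:inf,v7:18
step 2: dist = v0:0,v1:inf,v2:inf,v3:inf,v4:inf,v5:19,v6:inf,v7:18
step 3: dist = v0:0,v1:inf,v2:inf,v3:inf,v4:inf,v5:19,v6:inf,v7:18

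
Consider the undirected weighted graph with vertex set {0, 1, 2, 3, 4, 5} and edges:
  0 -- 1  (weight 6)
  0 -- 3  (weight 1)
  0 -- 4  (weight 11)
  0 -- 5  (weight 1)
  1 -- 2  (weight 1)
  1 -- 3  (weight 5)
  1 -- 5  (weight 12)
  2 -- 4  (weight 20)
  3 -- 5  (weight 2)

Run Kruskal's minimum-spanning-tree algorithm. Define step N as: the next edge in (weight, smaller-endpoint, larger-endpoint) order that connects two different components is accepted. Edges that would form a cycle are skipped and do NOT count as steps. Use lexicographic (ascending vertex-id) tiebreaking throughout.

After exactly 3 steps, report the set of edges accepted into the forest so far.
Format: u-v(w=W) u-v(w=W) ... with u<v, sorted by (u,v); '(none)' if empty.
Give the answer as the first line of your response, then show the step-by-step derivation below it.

0-3(w=1) 0-5(w=1) 1-2(w=1)

step 1: add edge 0-3 (w=1); MST = {0-3(w=1)}
step 2: add edge 0-5 (w=1); MST = {0-3(w=1) 0-5(w=1)}
step 3: add edge 1-2 (w=1); MST = {0-3(w=1) 0-5(w=1) 1-2(w=1)}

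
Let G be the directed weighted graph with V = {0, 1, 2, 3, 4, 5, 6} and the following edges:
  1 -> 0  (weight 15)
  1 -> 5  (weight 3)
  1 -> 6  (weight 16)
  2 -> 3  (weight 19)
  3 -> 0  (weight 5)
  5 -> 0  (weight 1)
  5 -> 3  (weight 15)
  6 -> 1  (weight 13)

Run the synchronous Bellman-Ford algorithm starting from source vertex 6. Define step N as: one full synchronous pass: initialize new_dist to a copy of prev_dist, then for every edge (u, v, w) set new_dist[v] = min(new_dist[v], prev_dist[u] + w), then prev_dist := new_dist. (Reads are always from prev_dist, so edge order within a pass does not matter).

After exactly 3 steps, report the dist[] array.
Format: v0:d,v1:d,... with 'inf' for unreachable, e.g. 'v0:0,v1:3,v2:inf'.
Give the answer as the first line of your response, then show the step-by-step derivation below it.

v0:17,v1:13,v2:inf,v3:31,v4:inf,v5:16,v6:0

step 1: dist = v0:inf,v1:13,v2:inf,v3:inf,v4:inf,v5:inf,v6:0
step 2: dist = v0:28,v1:13,v2:inf,v3:inf,v4:inf,v5:16,v6:0
step 3: dist = v0:17,v1:13,v2:inf,v3:31,v4:inf,v5:16,v6:0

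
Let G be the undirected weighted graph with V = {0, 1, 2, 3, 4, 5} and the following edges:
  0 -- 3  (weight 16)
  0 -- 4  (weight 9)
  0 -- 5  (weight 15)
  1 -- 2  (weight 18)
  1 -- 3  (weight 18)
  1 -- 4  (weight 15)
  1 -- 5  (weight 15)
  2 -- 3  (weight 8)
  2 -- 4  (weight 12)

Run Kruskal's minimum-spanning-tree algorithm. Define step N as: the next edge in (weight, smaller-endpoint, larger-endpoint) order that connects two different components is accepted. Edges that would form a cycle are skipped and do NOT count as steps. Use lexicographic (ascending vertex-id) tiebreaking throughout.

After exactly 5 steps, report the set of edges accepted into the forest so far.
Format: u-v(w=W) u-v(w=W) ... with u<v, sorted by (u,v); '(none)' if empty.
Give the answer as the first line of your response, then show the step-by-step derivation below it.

0-4(w=9) 0-5(w=15) 1-4(w=15) 2-3(w=8) 2-4(w=12)

step 1: add edge 2-3 (w=8); MST = {2-3(w=8)}
step 2: add edge 0-4 (w=9); MST = {0-4(w=9) 2-3(w=8)}
step 3: add edge 2-4 (w=12); MST = {0-4(w=9) 2-3(w=8) 2-4(w=12)}
step 4: add edge 0-5 (w=15); MST = {0-4(w=9) 0-5(w=15) 2-3(w=8) 2-4(w=12)}
step 5: add edge 1-4 (w=15); MST = {0-4(w=9) 0-5(w=15) 1-4(w=15) 2-3(w=8) 2-4(w=12)}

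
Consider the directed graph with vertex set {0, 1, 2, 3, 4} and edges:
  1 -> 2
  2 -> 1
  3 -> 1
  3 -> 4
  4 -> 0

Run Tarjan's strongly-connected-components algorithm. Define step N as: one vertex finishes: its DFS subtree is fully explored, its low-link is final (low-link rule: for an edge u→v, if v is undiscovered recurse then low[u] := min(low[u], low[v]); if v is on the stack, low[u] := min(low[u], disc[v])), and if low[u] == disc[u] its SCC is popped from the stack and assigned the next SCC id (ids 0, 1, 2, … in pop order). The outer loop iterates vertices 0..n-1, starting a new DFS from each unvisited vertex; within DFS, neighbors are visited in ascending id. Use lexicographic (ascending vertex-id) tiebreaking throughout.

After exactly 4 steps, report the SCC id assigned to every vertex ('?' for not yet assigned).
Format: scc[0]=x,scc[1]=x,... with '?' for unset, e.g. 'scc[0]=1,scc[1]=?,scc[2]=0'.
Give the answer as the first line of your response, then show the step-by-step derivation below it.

scc[0]=0,scc[1]=1,scc[2]=1,scc[3]=?,scc[4]=2

step 1: low=(low[0]=0,low[1]=?,low[2]=?,low[3]=?,low[4]=?); scc=(scc[0]=0,scc[1]=?,scc[2]=?,scc[3]=?,scc[4]=?)
step 2: low=(low[0]=0,low[1]=1,low[2]=1,low[3]=?,low[4]=?); scc=(scc[0]=0,scc[1]=?,scc[2]=?,scc[3]=?,scc[4]=?)
step 3: low=(low[0]=0,low[1]=1,low[2]=1,low[3]=?,low[4]=?); scc=(scc[0]=0,scc[1]=1,scc[2]=1,scc[3]=?,scc[4]=?)
step 4: low=(low[0]=0,low[1]=1,low[2]=1,low[3]=3,low[4]=4); scc=(scc[0]=0,scc[1]=1,scc[2]=1,scc[3]=?,scc[4]=2)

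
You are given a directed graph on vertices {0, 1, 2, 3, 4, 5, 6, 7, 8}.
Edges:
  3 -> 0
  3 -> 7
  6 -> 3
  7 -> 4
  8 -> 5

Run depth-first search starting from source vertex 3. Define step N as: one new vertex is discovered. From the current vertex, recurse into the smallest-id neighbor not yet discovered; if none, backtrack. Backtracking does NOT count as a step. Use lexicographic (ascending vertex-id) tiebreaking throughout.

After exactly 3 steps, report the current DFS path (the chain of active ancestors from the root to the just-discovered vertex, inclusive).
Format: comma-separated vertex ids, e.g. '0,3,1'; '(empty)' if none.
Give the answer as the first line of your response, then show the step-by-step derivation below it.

3,7

step 1: discover 3; path=3; order=3
step 2: discover 0; path=3>0; order=3,0
step 3: discover 7; path=3>7; order=3,0,7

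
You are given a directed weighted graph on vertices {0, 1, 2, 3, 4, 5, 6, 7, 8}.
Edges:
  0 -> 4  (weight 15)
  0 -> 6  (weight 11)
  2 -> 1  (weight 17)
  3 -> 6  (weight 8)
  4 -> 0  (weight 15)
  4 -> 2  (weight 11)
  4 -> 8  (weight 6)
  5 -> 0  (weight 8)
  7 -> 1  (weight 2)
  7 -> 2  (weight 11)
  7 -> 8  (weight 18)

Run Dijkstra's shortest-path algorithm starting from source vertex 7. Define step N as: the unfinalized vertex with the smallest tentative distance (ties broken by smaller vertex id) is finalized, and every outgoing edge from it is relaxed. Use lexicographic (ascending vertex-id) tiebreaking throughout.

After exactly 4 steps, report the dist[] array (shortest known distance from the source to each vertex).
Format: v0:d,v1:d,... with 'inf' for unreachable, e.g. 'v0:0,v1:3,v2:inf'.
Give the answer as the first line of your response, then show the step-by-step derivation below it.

v0:inf,v1:2,v2:11,v3:inf,v4:inf,v5:inf,v6:inf,v7:0,v8:18

step 1: dist = v0:inf,v1:2,v2:11,v3:inf,v4:inf,v5:inf,v6:inf,v7:0,v8:18
step 2: dist = v0:inf,v1:2,v2:11,v3:inf,v4:inf,v5:inf,v6:inf,v7:0,v8:18
step 3: dist = v0:inf,v1:2,v2:11,v3:inf,v4:inf,v5:inf,v6:inf,v7:0,v8:18
step 4: dist = v0:inf,v1:2,v2:11,v3:inf,v4:inf,v5:inf,v6:inf,v7:0,v8:18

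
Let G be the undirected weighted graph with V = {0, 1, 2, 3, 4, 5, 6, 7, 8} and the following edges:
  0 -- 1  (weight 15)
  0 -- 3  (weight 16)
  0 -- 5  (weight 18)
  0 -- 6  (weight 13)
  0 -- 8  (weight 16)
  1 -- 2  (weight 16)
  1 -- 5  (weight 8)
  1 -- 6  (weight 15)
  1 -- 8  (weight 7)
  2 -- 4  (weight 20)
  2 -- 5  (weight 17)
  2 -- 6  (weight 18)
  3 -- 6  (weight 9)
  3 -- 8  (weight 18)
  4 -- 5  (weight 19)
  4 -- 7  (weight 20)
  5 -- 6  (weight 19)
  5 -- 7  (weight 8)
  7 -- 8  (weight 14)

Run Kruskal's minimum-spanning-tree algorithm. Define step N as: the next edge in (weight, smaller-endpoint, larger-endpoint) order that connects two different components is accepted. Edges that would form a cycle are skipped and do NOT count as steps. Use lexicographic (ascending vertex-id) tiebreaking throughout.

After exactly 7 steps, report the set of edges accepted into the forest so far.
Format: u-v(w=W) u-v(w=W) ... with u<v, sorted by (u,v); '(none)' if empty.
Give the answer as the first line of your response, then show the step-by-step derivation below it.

0-1(w=15) 0-6(w=13) 1-2(w=16) 1-5(w=8) 1-8(w=7) 3-6(w=9) 5-7(w=8)

step 1: add edge 1-8 (w=7); MST = {1-8(w=7)}
step 2: add edge 1-5 (w=8); MST = {1-5(w=8) 1-8(w=7)}
step 3: add edge 5-7 (w=8); MST = {1-5(w=8) 1-8(w=7) 5-7(w=8)}
step 4: add edge 3-6 (w=9); MST = {1-5(w=8) 1-8(w=7) 3-6(w=9) 5-7(w=8)}
step 5: add edge 0-6 (w=13); MST = {0-6(w=13) 1-5(w=8) 1-8(w=7) 3-6(w=9) 5-7(w=8)}
step 6: add edge 0-1 (w=15); MST = {0-1(w=15) 0-6(w=13) 1-5(w=8) 1-8(w=7) 3-6(w=9) 5-7(w=8)}
step 7: add edge 1-2 (w=16); MST = {0-1(w=15) 0-6(w=13) 1-2(w=16) 1-5(w=8) 1-8(w=7) 3-6(w=9) 5-7(w=8)}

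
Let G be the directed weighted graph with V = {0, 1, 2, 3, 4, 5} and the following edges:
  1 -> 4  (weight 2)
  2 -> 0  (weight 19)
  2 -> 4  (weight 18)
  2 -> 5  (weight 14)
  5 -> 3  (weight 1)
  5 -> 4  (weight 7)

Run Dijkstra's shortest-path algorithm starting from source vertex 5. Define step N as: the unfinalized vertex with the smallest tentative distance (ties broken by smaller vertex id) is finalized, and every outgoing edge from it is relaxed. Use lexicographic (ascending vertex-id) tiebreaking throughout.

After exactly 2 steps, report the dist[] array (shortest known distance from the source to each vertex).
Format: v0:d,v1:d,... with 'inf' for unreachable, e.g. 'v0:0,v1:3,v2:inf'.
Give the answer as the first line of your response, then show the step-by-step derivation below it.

v0:inf,v1:inf,v2:inf,v3:1,v4:7,v5:0

step 1: dist = v0:inf,v1:inf,v2:inf,v3:1,v4:7,v5:0
step 2: dist = v0:inf,v1:inf,v2:inf,v3:1,v4:7,v5:0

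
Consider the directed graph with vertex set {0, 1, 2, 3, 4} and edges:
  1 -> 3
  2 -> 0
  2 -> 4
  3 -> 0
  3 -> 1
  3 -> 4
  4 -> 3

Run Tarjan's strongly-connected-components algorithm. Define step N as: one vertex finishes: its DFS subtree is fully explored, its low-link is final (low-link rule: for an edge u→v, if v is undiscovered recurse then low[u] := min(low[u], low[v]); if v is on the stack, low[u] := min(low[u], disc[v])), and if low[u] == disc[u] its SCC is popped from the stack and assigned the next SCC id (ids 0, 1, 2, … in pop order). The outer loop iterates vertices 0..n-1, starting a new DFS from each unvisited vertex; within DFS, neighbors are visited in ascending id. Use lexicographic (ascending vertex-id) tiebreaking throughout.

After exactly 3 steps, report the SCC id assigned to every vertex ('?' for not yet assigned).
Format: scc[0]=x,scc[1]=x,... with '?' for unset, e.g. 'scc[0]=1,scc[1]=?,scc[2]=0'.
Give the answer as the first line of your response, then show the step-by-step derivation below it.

scc[0]=0,scc[1]=?,scc[2]=?,scc[3]=?,scc[4]=?

step 1: low=(low[0]=0,low[1]=?,low[2]=?,low[3]=?,low[4]=?); scc=(scc[0]=0,scc[1]=?,scc[2]=?,scc[3]=?,scc[4]=?)
step 2: low=(low[0]=0,low[1]=1,low[2]=?,low[3]=1,low[4]=2); scc=(scc[0]=0,scc[1]=?,scc[2]=?,scc[3]=?,scc[4]=?)
step 3: low=(low[0]=0,low[1]=1,low[2]=?,low[3]=1,low[4]=2); scc=(scc[0]=0,scc[1]=?,scc[2]=?,scc[3]=?,scc[4]=?)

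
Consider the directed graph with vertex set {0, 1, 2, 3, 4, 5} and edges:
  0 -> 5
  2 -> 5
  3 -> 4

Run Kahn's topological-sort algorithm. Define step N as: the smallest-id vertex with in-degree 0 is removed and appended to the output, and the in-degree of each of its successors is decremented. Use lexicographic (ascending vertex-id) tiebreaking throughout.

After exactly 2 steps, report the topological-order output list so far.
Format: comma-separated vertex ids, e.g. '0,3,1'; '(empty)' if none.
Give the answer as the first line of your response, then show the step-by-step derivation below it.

0,1

step 1: output 0; order=[0]; indeg=(0,0,0,0,1,1)
step 2: output 1; order=[0,1]; indeg=(0,0,0,0,1,1)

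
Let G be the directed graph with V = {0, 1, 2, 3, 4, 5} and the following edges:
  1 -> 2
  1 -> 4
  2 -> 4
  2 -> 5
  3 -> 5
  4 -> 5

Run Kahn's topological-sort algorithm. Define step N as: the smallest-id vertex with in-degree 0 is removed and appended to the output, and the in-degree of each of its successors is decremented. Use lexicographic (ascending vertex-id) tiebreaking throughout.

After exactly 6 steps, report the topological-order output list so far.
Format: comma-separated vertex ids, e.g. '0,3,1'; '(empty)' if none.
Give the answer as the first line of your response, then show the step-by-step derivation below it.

0,1,2,3,4,5

step 1: output 0; order=[0]; indeg=(0,0,1,0,2,3)
step 2: output 1; order=[0,1]; indeg=(0,0,0,0,1,3)
step 3: output 2; order=[0,1,2]; indeg=(0,0,0,0,0,2)
step 4: output 3; order=[0,1,2,3]; indeg=(0,0,0,0,0,1)
step 5: output 4; order=[0,1,2,3,4]; indeg=(0,0,0,0,0,0)
step 6: output 5; order=[0,1,2,3,4,5]; indeg=(0,0,0,0,0,0)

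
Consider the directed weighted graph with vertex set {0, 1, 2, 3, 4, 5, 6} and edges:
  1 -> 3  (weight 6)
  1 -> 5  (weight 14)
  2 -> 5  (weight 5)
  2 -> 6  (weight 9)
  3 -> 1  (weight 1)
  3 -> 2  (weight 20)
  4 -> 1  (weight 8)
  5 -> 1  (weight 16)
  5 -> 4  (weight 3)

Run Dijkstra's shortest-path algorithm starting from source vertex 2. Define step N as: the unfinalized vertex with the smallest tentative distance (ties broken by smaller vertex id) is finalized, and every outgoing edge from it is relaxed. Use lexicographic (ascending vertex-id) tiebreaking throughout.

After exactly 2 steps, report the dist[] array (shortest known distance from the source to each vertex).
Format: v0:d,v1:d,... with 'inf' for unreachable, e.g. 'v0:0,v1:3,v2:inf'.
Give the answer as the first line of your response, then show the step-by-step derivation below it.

v0:inf,v1:21,v2:0,v3:inf,v4:8,v5:5,v6:9

step 1: dist = v0:inf,v1:inf,v2:0,v3:inf,v4:inf,v5:5,v6:9
step 2: dist = v0:inf,v1:21,v2:0,v3:inf,v4:8,v5:5,v6:9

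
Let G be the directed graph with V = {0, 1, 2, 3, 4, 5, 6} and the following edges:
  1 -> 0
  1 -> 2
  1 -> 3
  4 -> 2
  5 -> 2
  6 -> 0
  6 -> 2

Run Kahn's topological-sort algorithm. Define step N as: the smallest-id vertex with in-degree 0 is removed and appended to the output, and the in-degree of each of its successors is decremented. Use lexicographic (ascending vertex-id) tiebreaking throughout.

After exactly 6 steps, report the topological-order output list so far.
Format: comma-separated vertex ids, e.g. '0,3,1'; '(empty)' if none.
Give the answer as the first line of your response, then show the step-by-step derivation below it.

1,3,4,5,6,0

step 1: output 1; order=[1]; indeg=(1,0,3,0,0,0,0)
step 2: output 3; order=[1,3]; indeg=(1,0,3,0,0,0,0)
step 3: output 4; order=[1,3,4]; indeg=(1,0,2,0,0,0,0)
step 4: output 5; order=[1,3,4,5]; indeg=(1,0,1,0,0,0,0)
step 5: output 6; order=[1,3,4,5,6]; indeg=(0,0,0,0,0,0,0)
step 6: output 0; order=[1,3,4,5,6,0]; indeg=(0,0,0,0,0,0,0)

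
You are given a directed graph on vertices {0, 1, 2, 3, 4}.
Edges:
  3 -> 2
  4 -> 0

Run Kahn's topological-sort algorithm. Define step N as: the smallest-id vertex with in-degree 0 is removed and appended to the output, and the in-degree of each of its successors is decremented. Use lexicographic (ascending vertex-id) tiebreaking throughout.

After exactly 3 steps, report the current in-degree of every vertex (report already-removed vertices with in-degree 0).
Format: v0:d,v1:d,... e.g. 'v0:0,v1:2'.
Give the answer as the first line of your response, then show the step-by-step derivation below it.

v0:1,v1:0,v2:0,v3:0,v4:0

step 1: output 1; order=[1]; indeg=(1,0,1,0,0)
step 2: output 3; order=[1,3]; indeg=(1,0,0,0,0)
step 3: output 2; order=[1,3,2]; indeg=(1,0,0,0,0)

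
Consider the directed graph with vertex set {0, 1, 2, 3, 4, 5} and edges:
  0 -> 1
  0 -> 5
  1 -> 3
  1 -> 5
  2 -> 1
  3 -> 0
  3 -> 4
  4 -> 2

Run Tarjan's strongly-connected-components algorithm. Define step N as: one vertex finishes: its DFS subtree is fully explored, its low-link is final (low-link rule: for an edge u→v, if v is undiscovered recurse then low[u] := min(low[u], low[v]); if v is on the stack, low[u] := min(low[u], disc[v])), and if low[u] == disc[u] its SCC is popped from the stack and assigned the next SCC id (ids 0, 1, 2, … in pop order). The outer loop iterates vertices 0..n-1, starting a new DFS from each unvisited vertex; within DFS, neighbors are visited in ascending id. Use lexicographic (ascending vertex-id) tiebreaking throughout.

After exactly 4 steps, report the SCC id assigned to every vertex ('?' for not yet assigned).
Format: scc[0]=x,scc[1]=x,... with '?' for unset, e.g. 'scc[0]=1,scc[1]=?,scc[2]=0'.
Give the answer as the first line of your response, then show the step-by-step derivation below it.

scc[0]=?,scc[1]=?,scc[2]=?,scc[3]=?,scc[4]=?,scc[5]=0

step 1: low=(low[0]=0,low[1]=1,low[2]=1,low[3]=0,low[4]=3,low[5]=?); scc=(scc[0]=?,scc[1]=?,scc[2]=?,scc[3]=?,scc[4]=?,scc[5]=?)
step 2: low=(low[0]=0,low[1]=1,low[2]=1,low[3]=0,low[4]=1,low[5]=?); scc=(scc[0]=?,scc[1]=?,scc[2]=?,scc[3]=?,scc[4]=?,scc[5]=?)
step 3: low=(low[0]=0,low[1]=1,low[2]=1,low[3]=0,low[4]=1,low[5]=?); scc=(scc[0]=?,scc[1]=?,scc[2]=?,scc[3]=?,scc[4]=?,scc[5]=?)
step 4: low=(low[0]=0,low[1]=0,low[2]=1,low[3]=0,low[4]=1,low[5]=5); scc=(scc[0]=?,scc[1]=?,scc[2]=?,scc[3]=?,scc[4]=?,scc[5]=0)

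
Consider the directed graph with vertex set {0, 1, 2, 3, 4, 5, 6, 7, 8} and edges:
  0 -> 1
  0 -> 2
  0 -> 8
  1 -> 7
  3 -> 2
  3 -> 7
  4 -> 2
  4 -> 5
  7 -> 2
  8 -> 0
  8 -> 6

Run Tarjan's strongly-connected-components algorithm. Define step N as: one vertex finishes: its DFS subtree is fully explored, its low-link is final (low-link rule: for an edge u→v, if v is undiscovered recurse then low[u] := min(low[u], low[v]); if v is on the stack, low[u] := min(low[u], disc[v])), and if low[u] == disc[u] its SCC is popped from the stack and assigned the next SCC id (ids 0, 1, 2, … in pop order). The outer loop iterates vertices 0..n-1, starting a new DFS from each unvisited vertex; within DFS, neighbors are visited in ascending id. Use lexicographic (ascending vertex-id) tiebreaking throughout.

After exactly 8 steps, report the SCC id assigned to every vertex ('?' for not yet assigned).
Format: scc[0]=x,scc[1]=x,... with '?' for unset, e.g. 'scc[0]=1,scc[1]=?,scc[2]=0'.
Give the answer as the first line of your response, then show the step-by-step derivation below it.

scc[0]=4,scc[1]=2,scc[2]=0,scc[3]=5,scc[4]=?,scc[5]=6,scc[6]=3,scc[7]=1,scc[8]=4

step 1: low=(low[0]=0,low[1]=1,low[2]=3,low[3]=?,low[4]=?,low[5]=?,low[6]=?,low[7]=2,low[8]=?); scc=(scc[0]=?,scc[1]=?,scc[2]=0,scc[3]=?,scc[4]=?,scc[5]=?,scc[6]=?,scc[7]=?,scc[8]=?)
step 2: low=(low[0]=0,low[1]=1,low[2]=3,low[3]=?,low[4]=?,low[5]=?,low[6]=?,low[7]=2,low[8]=?); scc=(scc[0]=?,scc[1]=?,scc[2]=0,scc[3]=?,scc[4]=?,scc[5]=?,scc[6]=?,scc[7]=1,scc[8]=?)
step 3: low=(low[0]=0,low[1]=1,low[2]=3,low[3]=?,low[4]=?,low[5]=?,low[6]=?,low[7]=2,low[8]=?); scc=(scc[0]=?,scc[1]=2,scc[2]=0,scc[3]=?,scc[4]=?,scc[5]=?,scc[6]=?,scc[7]=1,scc[8]=?)
step 4: low=(low[0]=0,low[1]=1,low[2]=3,low[3]=?,low[4]=?,low[5]=?,low[6]=5,low[7]=2,low[8]=0); scc=(scc[0]=?,scc[1]=2,scc[2]=0,scc[3]=?,scc[4]=?,scc[5]=?,scc[6]=3,scc[7]=1,scc[8]=?)
step 5: low=(low[0]=0,low[1]=1,low[2]=3,low[3]=?,low[4]=?,low[5]=?,low[6]=5,low[7]=2,low[8]=0); scc=(scc[0]=?,scc[1]=2,scc[2]=0,scc[3]=?,scc[4]=?,scc[5]=?,scc[6]=3,scc[7]=1,scc[8]=?)
step 6: low=(low[0]=0,low[1]=1,low[2]=3,low[3]=?,low[4]=?,low[5]=?,low[6]=5,low[7]=2,low[8]=0); scc=(scc[0]=4,scc[1]=2,scc[2]=0,scc[3]=?,scc[4]=?,scc[5]=?,scc[6]=3,scc[7]=1,scc[8]=4)
step 7: low=(low[0]=0,low[1]=1,low[2]=3,low[3]=6,low[4]=?,low[5]=?,low[6]=5,low[7]=2,low[8]=0); scc=(scc[0]=4,scc[1]=2,scc[2]=0,scc[3]=5,scc[4]=?,scc[5]=?,scc[6]=3,scc[7]=1,scc[8]=4)
step 8: low=(low[0]=0,low[1]=1,low[2]=3,low[3]=6,low[4]=7,low[5]=8,low[6]=5,low[7]=2,low[8]=0); scc=(scc[0]=4,scc[1]=2,scc[2]=0,scc[3]=5,scc[4]=?,scc[5]=6,scc[6]=3,scc[7]=1,scc[8]=4)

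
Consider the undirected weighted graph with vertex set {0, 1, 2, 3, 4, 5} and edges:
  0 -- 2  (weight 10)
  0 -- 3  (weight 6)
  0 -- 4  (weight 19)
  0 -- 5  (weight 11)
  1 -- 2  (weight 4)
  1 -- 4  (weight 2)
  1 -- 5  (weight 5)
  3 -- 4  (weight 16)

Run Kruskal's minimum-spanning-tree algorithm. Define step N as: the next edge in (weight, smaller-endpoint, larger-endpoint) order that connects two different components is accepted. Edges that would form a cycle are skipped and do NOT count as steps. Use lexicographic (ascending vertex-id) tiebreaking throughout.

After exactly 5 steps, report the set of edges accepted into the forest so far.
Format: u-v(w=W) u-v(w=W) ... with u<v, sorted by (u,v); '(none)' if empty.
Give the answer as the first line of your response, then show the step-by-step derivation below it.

0-2(w=10) 0-3(w=6) 1-2(w=4) 1-4(w=2) 1-5(w=5)

step 1: add edge 1-4 (w=2); MST = {1-4(w=2)}
step 2: add edge 1-2 (w=4); MST = {1-2(w=4) 1-4(w=2)}
step 3: add edge 1-5 (w=5); MST = {1-2(w=4) 1-4(w=2) 1-5(w=5)}
step 4: add edge 0-3 (w=6); MST = {0-3(w=6) 1-2(w=4) 1-4(w=2) 1-5(w=5)}
step 5: add edge 0-2 (w=10); MST = {0-2(w=10) 0-3(w=6) 1-2(w=4) 1-4(w=2) 1-5(w=5)}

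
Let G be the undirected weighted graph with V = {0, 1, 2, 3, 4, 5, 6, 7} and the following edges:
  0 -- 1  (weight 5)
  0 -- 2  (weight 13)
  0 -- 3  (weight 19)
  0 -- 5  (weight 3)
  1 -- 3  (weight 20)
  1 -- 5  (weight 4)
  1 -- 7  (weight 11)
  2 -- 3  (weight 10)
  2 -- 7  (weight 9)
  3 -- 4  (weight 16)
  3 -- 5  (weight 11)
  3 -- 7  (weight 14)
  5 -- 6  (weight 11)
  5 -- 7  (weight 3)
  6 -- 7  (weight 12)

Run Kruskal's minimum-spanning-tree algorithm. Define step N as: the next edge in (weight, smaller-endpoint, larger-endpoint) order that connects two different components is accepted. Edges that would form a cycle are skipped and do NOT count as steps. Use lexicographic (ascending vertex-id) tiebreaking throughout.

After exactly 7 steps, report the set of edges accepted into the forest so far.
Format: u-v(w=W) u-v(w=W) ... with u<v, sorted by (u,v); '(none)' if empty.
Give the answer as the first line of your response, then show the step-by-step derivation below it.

0-5(w=3) 1-5(w=4) 2-3(w=10) 2-7(w=9) 3-4(w=16) 5-6(w=11) 5-7(w=3)

step 1: add edge 0-5 (w=3); MST = {0-5(w=3)}
step 2: add edge 5-7 (w=3); MST = {0-5(w=3) 5-7(w=3)}
step 3: add edge 1-5 (w=4); MST = {0-5(w=3) 1-5(w=4) 5-7(w=3)}
step 4: add edge 2-7 (w=9); MST = {0-5(w=3) 1-5(w=4) 2-7(w=9) 5-7(w=3)}
step 5: add edge 2-3 (w=10); MST = {0-5(w=3) 1-5(w=4) 2-3(w=10) 2-7(w=9) 5-7(w=3)}
step 6: add edge 5-6 (w=11); MST = {0-5(w=3) 1-5(w=4) 2-3(w=10) 2-7(w=9) 5-6(w=11) 5-7(w=3)}
step 7: add edge 3-4 (w=16); MST = {0-5(w=3) 1-5(w=4) 2-3(w=10) 2-7(w=9) 3-4(w=16) 5-6(w=11) 5-7(w=3)}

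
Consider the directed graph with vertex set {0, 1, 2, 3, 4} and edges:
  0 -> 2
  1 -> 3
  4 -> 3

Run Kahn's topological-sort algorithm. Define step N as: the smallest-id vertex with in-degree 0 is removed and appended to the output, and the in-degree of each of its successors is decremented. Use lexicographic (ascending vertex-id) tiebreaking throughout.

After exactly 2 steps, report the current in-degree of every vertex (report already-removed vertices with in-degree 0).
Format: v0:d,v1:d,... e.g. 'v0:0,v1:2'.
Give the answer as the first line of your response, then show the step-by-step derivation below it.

v0:0,v1:0,v2:0,v3:1,v4:0

step 1: output 0; order=[0]; indeg=(0,0,0,2,0)
step 2: output 1; order=[0,1]; indeg=(0,0,0,1,0)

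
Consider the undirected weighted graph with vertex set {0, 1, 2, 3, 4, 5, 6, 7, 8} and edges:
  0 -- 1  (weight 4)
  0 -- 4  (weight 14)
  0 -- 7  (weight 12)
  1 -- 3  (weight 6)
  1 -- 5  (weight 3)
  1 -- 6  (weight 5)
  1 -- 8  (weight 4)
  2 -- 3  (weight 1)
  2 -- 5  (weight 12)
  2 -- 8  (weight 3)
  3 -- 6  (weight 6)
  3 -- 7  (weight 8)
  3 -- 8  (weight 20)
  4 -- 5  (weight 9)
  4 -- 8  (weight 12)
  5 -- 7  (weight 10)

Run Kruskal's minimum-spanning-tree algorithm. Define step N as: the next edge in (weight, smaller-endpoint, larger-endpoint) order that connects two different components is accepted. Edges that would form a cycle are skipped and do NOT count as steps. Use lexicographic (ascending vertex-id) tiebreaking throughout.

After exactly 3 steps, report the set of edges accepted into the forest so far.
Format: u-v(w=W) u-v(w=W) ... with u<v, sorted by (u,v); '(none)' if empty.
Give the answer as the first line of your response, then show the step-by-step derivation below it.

1-5(w=3) 2-3(w=1) 2-8(w=3)

step 1: add edge 2-3 (w=1); MST = {2-3(w=1)}
step 2: add edge 1-5 (w=3); MST = {1-5(w=3) 2-3(w=1)}
step 3: add edge 2-8 (w=3); MST = {1-5(w=3) 2-3(w=1) 2-8(w=3)}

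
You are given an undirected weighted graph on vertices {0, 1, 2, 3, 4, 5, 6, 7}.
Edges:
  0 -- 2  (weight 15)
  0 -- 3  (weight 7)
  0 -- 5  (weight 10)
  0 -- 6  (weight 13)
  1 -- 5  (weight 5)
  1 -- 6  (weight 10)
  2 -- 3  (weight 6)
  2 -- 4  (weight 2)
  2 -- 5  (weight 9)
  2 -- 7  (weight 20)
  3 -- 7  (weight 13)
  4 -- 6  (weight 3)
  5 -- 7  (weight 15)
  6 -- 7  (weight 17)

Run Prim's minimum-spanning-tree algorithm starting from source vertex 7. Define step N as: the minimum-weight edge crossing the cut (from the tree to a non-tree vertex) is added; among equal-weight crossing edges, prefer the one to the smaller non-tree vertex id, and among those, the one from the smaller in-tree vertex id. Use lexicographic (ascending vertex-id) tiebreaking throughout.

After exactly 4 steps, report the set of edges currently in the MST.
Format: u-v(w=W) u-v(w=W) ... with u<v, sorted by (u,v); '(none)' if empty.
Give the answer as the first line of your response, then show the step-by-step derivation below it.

2-3(w=6) 2-4(w=2) 3-7(w=13) 4-6(w=3)

step 1: add edge 3-7 (w=13); MST = {3-7(w=13)}
step 2: add edge 2-3 (w=6); MST = {2-3(w=6) 3-7(w=13)}
step 3: add edge 2-4 (w=2); MST = {2-3(w=6) 2-4(w=2) 3-7(w=13)}
step 4: add edge 4-6 (w=3); MST = {2-3(w=6) 2-4(w=2) 3-7(w=13) 4-6(w=3)}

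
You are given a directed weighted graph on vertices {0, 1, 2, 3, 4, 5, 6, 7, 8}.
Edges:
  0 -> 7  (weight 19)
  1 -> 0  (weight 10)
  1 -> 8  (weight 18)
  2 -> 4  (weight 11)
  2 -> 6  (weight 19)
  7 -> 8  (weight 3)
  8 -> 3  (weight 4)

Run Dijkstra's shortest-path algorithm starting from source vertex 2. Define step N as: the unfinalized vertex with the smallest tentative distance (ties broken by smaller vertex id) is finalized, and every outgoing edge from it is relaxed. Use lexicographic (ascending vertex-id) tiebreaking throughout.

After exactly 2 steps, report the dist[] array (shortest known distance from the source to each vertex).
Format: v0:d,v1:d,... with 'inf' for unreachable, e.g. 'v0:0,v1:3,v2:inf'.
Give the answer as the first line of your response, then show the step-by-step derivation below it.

v0:inf,v1:inf,v2:0,v3:inf,v4:11,v5:inf,v6:19,v7:inf,v8:inf

step 1: dist = v0:inf,v1:inf,v2:0,v3:inf,v4:11,v5:inf,v6:19,v7:inf,v8:inf
step 2: dist = v0:inf,v1:inf,v2:0,v3:inf,v4:11,v5:inf,v6:19,v7:inf,v8:inf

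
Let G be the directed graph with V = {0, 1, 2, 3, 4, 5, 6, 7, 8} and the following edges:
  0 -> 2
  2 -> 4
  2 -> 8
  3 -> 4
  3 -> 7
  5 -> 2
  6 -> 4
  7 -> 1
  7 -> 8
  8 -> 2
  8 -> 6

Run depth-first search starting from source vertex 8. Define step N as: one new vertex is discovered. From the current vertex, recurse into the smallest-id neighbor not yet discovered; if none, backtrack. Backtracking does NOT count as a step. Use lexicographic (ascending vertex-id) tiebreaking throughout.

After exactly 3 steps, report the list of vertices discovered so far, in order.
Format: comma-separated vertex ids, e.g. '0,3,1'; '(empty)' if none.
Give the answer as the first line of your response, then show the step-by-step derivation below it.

8,2,4

step 1: discover 8; path=8; order=8
step 2: discover 2; path=8>2; order=8,2
step 3: discover 4; path=8>2>4; order=8,2,4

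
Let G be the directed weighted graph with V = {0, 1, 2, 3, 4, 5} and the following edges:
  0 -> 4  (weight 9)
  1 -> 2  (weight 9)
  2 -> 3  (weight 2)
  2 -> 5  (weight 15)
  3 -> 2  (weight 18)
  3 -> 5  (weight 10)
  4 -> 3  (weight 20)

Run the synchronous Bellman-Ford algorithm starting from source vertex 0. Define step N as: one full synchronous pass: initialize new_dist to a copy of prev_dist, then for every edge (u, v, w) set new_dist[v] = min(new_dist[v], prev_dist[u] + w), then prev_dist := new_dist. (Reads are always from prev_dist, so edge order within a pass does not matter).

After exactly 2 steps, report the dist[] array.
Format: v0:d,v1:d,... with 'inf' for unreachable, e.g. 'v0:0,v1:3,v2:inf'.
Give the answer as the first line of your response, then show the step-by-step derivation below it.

v0:0,v1:inf,v2:inf,v3:29,v4:9,v5:inf

step 1: dist = v0:0,v1:inf,v2:inf,v3:inf,v4:9,v5:inf
step 2: dist = v0:0,v1:inf,v2:inf,v3:29,v4:9,v5:inf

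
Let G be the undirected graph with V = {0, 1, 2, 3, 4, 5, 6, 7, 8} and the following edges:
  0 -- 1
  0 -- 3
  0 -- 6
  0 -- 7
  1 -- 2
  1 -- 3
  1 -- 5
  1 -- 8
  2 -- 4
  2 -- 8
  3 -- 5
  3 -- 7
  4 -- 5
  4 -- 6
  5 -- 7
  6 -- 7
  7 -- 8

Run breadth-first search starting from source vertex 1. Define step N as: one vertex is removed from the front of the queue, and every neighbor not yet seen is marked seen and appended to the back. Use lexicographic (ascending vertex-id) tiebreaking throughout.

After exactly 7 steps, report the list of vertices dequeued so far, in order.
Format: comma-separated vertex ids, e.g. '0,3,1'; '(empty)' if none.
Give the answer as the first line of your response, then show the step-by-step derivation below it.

1,0,2,3,5,8,6

step 1: dequeue 1; queue=[0,2,3,5,8]; order=1
step 2: dequeue 0; queue=[2,3,5,8,6,7]; order=1,0
step 3: dequeue 2; queue=[3,5,8,6,7,4]; order=1,0,2
step 4: dequeue 3; queue=[5,8,6,7,4]; order=1,0,2,3
step 5: dequeue 5; queue=[8,6,7,4]; order=1,0,2,3,5
step 6: dequeue 8; queue=[6,7,4]; order=1,0,2,3,5,8
step 7: dequeue 6; queue=[7,4]; order=1,0,2,3,5,8,6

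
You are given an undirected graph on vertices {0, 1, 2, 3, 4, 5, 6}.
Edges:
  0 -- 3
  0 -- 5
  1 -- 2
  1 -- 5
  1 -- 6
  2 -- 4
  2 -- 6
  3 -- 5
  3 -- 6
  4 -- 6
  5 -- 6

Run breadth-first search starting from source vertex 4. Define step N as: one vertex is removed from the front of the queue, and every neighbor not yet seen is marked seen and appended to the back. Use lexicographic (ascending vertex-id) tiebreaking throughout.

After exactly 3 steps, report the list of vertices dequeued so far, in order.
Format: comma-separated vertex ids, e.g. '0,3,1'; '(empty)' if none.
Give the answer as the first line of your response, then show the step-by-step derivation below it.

4,2,6

step 1: dequeue 4; queue=[2,6]; order=4
step 2: dequeue 2; queue=[6,1]; order=4,2
step 3: dequeue 6; queue=[1,3,5]; order=4,2,6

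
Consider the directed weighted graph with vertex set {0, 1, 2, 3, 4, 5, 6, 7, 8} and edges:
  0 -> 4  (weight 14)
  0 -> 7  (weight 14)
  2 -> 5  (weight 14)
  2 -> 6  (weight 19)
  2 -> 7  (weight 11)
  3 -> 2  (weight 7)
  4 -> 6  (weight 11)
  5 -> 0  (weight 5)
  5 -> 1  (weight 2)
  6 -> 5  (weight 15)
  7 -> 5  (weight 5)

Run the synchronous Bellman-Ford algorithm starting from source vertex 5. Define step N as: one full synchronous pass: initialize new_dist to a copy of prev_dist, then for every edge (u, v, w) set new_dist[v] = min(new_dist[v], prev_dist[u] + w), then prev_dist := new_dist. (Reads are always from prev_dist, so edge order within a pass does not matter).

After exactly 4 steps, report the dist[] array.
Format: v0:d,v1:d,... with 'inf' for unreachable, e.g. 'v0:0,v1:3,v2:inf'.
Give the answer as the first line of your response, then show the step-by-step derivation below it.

v0:5,v1:2,v2:inf,v3:inf,v4:19,v5:0,v6:30,v7:19,v8:inf

step 1: dist = v0:5,v1:2,v2:inf,v3:inf,v4:inf,v5:0,v6:inf,v7:inf,v8:inf
step 2: dist = v0:5,v1:2,v2:inf,v3:inf,v4:19,v5:0,v6:inf,v7:19,v8:inf
step 3: dist = v0:5,v1:2,v2:inf,v3:inf,v4:19,v5:0,v6:30,v7:19,v8:inf
step 4: dist = v0:5,v1:2,v2:inf,v3:inf,v4:19,v5:0,v6:30,v7:19,v8:inf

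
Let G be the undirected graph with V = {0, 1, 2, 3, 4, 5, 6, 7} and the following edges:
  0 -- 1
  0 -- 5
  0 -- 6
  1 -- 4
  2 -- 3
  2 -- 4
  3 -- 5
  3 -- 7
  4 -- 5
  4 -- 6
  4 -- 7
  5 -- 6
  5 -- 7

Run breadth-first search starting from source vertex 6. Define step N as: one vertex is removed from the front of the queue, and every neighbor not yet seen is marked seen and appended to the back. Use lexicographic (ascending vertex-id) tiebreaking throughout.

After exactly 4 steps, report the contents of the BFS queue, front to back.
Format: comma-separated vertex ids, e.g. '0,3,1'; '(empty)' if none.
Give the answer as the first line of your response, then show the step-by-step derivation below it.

1,2,7,3

step 1: dequeue 6; queue=[0,4,5]; order=6
step 2: dequeue 0; queue=[4,5,1]; order=6,0
step 3: dequeue 4; queue=[5,1,2,7]; order=6,0,4
step 4: dequeue 5; queue=[1,2,7,3]; order=6,0,4,5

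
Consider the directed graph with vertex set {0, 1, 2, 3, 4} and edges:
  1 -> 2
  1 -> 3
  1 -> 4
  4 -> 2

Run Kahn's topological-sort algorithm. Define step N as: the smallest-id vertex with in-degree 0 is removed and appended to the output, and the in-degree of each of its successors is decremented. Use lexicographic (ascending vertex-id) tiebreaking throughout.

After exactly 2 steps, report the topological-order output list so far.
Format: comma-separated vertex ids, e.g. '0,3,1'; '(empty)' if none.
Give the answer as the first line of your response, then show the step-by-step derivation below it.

0,1

step 1: output 0; order=[0]; indeg=(0,0,2,1,1)
step 2: output 1; order=[0,1]; indeg=(0,0,1,0,0)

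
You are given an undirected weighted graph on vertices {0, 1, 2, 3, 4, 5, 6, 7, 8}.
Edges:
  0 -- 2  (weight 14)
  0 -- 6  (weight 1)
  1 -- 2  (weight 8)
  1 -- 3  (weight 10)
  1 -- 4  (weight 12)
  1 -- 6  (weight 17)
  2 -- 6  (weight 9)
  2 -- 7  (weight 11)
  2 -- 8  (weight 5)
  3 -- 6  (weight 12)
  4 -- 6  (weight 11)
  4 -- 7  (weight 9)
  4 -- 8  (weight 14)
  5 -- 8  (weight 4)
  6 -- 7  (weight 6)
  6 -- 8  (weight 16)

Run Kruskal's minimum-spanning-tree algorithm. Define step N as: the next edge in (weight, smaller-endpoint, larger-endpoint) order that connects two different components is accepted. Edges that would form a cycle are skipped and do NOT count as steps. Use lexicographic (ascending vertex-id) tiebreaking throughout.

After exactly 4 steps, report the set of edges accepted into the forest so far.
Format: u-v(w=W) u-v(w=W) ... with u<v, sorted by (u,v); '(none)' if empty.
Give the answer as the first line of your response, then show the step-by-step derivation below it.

0-6(w=1) 2-8(w=5) 5-8(w=4) 6-7(w=6)

step 1: add edge 0-6 (w=1); MST = {0-6(w=1)}
step 2: add edge 5-8 (w=4); MST = {0-6(w=1) 5-8(w=4)}
step 3: add edge 2-8 (w=5); MST = {0-6(w=1) 2-8(w=5) 5-8(w=4)}
step 4: add edge 6-7 (w=6); MST = {0-6(w=1) 2-8(w=5) 5-8(w=4) 6-7(w=6)}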